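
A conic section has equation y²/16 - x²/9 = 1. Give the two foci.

Center (0, 0). The positive term is the y-term, so the transverse axis is vertical; a² = 16, b² = 9.
c² = a² + b² = 16 + 9 = 25, so c = 5.
Foci lie on the vertical axis through the center: (h, k ± c).

(0, -5) and (0, 5)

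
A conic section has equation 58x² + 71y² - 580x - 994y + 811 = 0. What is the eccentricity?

Group: 58(x² - 10x) + 71(y² - 14y) = -811
Complete the square: 58(x - 5)² + 71(y - 7)² = -811 + 1450 + 3479 = 4118
Divide through by 4118 to get (x - 5)²/71 + (y - 7)²/58 = 1.
Ellipse, center (5, 7), major axis horizontal; a² = 71, b² = 58.
c² = a² - b² = 13, so c = √13.
e = c/a = √13/√71 = √923/71.

e = √923/71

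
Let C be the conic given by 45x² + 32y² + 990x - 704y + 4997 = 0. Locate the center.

Group the x- and y-terms: 45(x² + 22x) + 32(y² - 22y) = -4997
Completing the square gives 45(x + 11)² + 32(y - 11)² = -4997 + 5445 + 3872 = 4320.
Divide by 4320: (x + 11)²/96 + (y - 11)²/135 = 1
Ellipse with center (-11, 11).

(-11, 11)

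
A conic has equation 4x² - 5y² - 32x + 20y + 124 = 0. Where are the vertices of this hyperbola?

Rearranging, 4(x² - 8x) -5(y² - 4y) = -124.
Complete the square: 4(x - 4)² -5(y - 2)² = -124 + 64 - 20 = -80
Dividing both sides by -80: (y - 2)²/16 - (x - 4)²/20 = 1
Hyperbola, center (4, 2), transverse axis vertical; a² = 16, b² = 20.
a = 4. Vertices at (h, k ± a).

(4, -2) and (4, 6)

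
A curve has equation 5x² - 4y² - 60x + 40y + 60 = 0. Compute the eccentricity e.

e = 3/2

Group the x- and y-terms: 5(x² - 12x) -4(y² - 10y) = -60
Completing the square gives 5(x - 6)² -4(y - 5)² = -60 + 180 - 100 = 20.
Divide through by 20 to get (x - 6)²/4 - (y - 5)²/5 = 1.
Hyperbola, center (6, 5), transverse axis horizontal; a² = 4, b² = 5.
c² = a² + b² = 9, so c = 3.
e = c/a = 3/2.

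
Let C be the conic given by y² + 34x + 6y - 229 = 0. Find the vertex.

(7, -3)

Only y is squared. Complete the square in y: (y + 3)² = -34(x - 7).
Vertex (7, -3); 4p = -34 so p = -17/2. Opens left.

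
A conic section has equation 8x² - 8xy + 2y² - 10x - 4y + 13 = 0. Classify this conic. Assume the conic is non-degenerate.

parabola

A = 8, B = -8, C = 2.
Discriminant B² − 4AC = (-8)² − 4·8·2 = 0.
B² − 4AC = 0 ⇒ parabola.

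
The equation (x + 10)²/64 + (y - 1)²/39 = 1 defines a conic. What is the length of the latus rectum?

39/4

Center (-10, 1). The larger denominator 64 sits under the x-term, so the major axis is horizontal; a² = 64, b² = 39.
Latus rectum length = 2b²/a = 2·39/8 = 39/4.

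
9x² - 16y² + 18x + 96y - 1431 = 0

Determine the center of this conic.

Rearranging, 9(x² + 2x) -16(y² - 6y) = 1431.
Complete the square in x and y: 9(x + 1)² -16(y - 3)² = 1431 + 9 - 144 = 1296
Dividing both sides by 1296: (x + 1)²/144 - (y - 3)²/81 = 1
Hyperbola with center (-1, 3).

(-1, 3)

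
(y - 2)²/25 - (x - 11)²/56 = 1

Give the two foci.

Center (11, 2). The positive term is the y-term, so the transverse axis is vertical; a² = 25, b² = 56.
c² = a² + b² = 25 + 56 = 81, so c = 9.
Foci lie on the vertical axis through the center: (h, k ± c).

(11, -7) and (11, 11)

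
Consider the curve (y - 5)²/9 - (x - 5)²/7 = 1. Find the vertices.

Center (5, 5). The positive term is the y-term, so the transverse axis is vertical; a² = 9, b² = 7.
a = 3. Vertices at (h, k ± a).

(5, 2) and (5, 8)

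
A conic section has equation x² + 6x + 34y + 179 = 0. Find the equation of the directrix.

y = 7/2

Only x is squared. Complete the square in x: (x + 3)² = -34(y + 5).
Vertex (-3, -5); 4p = -34 so p = -17/2. Opens down.
Directrix is the horizontal line y = k − p = -5 − (-17/2) = 7/2.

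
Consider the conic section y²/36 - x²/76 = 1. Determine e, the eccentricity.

Center (0, 0). The positive term is the y-term, so the transverse axis is vertical; a² = 36, b² = 76.
c² = a² + b² = 112, so c = 4√7.
e = c/a = 4√7/6 = 2√7/3.

e = 2√7/3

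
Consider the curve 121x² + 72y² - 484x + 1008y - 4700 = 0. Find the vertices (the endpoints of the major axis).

(2, -18) and (2, 4)

Group: 121(x² - 4x) + 72(y² + 14y) = 4700
Complete the square in x and y: 121(x - 2)² + 72(y + 7)² = 4700 + 484 + 3528 = 8712
Dividing both sides by 8712: (x - 2)²/72 + (y + 7)²/121 = 1
Ellipse, center (2, -7), major axis vertical; a² = 121, b² = 72.
a = 11. Vertices at (h, k ± a).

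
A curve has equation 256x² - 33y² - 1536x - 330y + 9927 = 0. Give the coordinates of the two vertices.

Group: 256(x² - 6x) -33(y² + 10y) = -9927
Complete the square in x and y: 256(x - 3)² -33(y + 5)² = -9927 + 2304 - 825 = -8448
Dividing both sides by -8448: (y + 5)²/256 - (x - 3)²/33 = 1
Hyperbola, center (3, -5), transverse axis vertical; a² = 256, b² = 33.
a = 16. Vertices at (h, k ± a).

(3, -21) and (3, 11)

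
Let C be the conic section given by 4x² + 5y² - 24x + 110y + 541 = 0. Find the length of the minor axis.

4√5

Group the x- and y-terms: 4(x² - 6x) + 5(y² + 22y) = -541
Complete the square in x and y: 4(x - 3)² + 5(y + 11)² = -541 + 36 + 605 = 100
Dividing both sides by 100: (x - 3)²/25 + (y + 11)²/20 = 1
Ellipse, center (3, -11), major axis horizontal; a² = 25, b² = 20.
b² = 20 so b = 2√5; the minor axis has length 2b = 4√5.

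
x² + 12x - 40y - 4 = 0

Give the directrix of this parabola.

y = -11

Only x is squared. Complete the square in x: (x + 6)² = 40(y + 1).
Vertex (-6, -1); 4p = 40 so p = 10. Opens up.
Directrix is the horizontal line y = k − p = -1 − (10) = -11.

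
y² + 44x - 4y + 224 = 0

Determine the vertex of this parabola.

(-5, 2)

Only y is squared. Complete the square in y: (y - 2)² = -44(x + 5).
Vertex (-5, 2); 4p = -44 so p = -11. Opens left.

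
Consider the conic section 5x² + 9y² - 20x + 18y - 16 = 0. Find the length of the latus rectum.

10/3

5(x² - 4x) + 9(y² + 2y) = 16
Complete the square: 5(x - 2)² + 9(y + 1)² = 16 + 20 + 9 = 45
Dividing both sides by 45: (x - 2)²/9 + (y + 1)²/5 = 1
Ellipse, center (2, -1), major axis horizontal; a² = 9, b² = 5.
Latus rectum length = 2b²/a = 2·5/3 = 10/3.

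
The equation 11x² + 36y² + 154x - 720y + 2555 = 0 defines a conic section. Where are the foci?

(-17, 10) and (3, 10)

11(x² + 14x) + 36(y² - 20y) = -2555
Completing the square gives 11(x + 7)² + 36(y - 10)² = -2555 + 539 + 3600 = 1584.
Dividing both sides by 1584: (x + 7)²/144 + (y - 10)²/44 = 1
Ellipse, center (-7, 10), major axis horizontal; a² = 144, b² = 44.
c² = a² - b² = 144 - 44 = 100, so c = 10.
Foci lie on the horizontal axis through the center: (h ± c, k).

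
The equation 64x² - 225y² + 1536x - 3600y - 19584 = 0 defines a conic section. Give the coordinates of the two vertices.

(-27, -8) and (3, -8)

Group: 64(x² + 24x) -225(y² + 16y) = 19584
Complete the square in x and y: 64(x + 12)² -225(y + 8)² = 19584 + 9216 - 14400 = 14400
Divide by 14400: (x + 12)²/225 - (y + 8)²/64 = 1
Hyperbola, center (-12, -8), transverse axis horizontal; a² = 225, b² = 64.
a = 15. Vertices at (h ± a, k).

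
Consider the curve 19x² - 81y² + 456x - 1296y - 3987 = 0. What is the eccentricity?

e = 10/9

19(x² + 24x) -81(y² + 16y) = 3987
Complete the square: 19(x + 12)² -81(y + 8)² = 3987 + 2736 - 5184 = 1539
Divide through by 1539 to get (x + 12)²/81 - (y + 8)²/19 = 1.
Hyperbola, center (-12, -8), transverse axis horizontal; a² = 81, b² = 19.
c² = a² + b² = 100, so c = 10.
e = c/a = 10/9.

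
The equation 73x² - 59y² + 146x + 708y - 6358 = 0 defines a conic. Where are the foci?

(-1 - 2√33, 6) and (-1 + 2√33, 6)

73(x² + 2x) -59(y² - 12y) = 6358
73(x + 1)² -59(y - 6)² = 6358 + 73 - 2124 = 4307
Divide through by 4307 to get (x + 1)²/59 - (y - 6)²/73 = 1.
Hyperbola, center (-1, 6), transverse axis horizontal; a² = 59, b² = 73.
c² = a² + b² = 59 + 73 = 132, so c = 2√33.
Foci lie on the horizontal axis through the center: (h ± c, k).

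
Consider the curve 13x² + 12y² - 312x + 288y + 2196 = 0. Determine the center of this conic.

(12, -12)

Group: 13(x² - 24x) + 12(y² + 24y) = -2196
13(x - 12)² + 12(y + 12)² = -2196 + 1872 + 1728 = 1404
Divide by 1404: (x - 12)²/108 + (y + 12)²/117 = 1
Ellipse with center (12, -12).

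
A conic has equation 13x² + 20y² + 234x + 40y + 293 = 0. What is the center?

(-9, -1)

13(x² + 18x) + 20(y² + 2y) = -293
13(x + 9)² + 20(y + 1)² = -293 + 1053 + 20 = 780
Dividing both sides by 780: (x + 9)²/60 + (y + 1)²/39 = 1
Ellipse with center (-9, -1).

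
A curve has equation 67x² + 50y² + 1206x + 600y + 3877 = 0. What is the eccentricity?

Group the x- and y-terms: 67(x² + 18x) + 50(y² + 12y) = -3877
67(x + 9)² + 50(y + 6)² = -3877 + 5427 + 1800 = 3350
Divide by 3350: (x + 9)²/50 + (y + 6)²/67 = 1
Ellipse, center (-9, -6), major axis vertical; a² = 67, b² = 50.
c² = a² - b² = 17, so c = √17.
e = c/a = √17/√67 = √1139/67.

e = √1139/67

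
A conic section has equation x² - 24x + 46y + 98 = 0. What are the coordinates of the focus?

(12, -21/2)

Only x is squared. Complete the square in x: (x - 12)² = -46(y - 1).
Vertex (12, 1); 4p = -46 so p = -23/2. Opens down.
Focus is p units from the vertex along the axis: (h, k + p).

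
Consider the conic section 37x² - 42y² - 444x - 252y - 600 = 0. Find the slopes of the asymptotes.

Group the x- and y-terms: 37(x² - 12x) -42(y² + 6y) = 600
Complete the square in x and y: 37(x - 6)² -42(y + 3)² = 600 + 1332 - 378 = 1554
Dividing both sides by 1554: (x - 6)²/42 - (y + 3)²/37 = 1
Hyperbola, center (6, -3), transverse axis horizontal; a² = 42, b² = 37.
For a horizontal hyperbola the asymptotes have slope ±b/a.
Here that is ±√37/√42 = ±√1554/42.

√1554/42 and -√1554/42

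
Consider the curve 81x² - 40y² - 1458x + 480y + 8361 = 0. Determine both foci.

81(x² - 18x) -40(y² - 12y) = -8361
Complete the square in x and y: 81(x - 9)² -40(y - 6)² = -8361 + 6561 - 1440 = -3240
Divide through by -3240 to get (y - 6)²/81 - (x - 9)²/40 = 1.
Hyperbola, center (9, 6), transverse axis vertical; a² = 81, b² = 40.
c² = a² + b² = 81 + 40 = 121, so c = 11.
Foci lie on the vertical axis through the center: (h, k ± c).

(9, -5) and (9, 17)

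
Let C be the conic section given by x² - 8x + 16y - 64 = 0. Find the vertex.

(4, 5)

Only x is squared. Complete the square in x: (x - 4)² = -16(y - 5).
Vertex (4, 5); 4p = -16 so p = -4. Opens down.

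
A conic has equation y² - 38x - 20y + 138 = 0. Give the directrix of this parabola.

x = -17/2

Only y is squared. Complete the square in y: (y - 10)² = 38(x - 1).
Vertex (1, 10); 4p = 38 so p = 19/2. Opens right.
Directrix is the vertical line x = h − p = 1 − (19/2) = -17/2.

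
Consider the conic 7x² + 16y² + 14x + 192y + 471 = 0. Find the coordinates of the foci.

Group: 7(x² + 2x) + 16(y² + 12y) = -471
Complete the square in x and y: 7(x + 1)² + 16(y + 6)² = -471 + 7 + 576 = 112
Dividing both sides by 112: (x + 1)²/16 + (y + 6)²/7 = 1
Ellipse, center (-1, -6), major axis horizontal; a² = 16, b² = 7.
c² = a² - b² = 16 - 7 = 9, so c = 3.
Foci lie on the horizontal axis through the center: (h ± c, k).

(-4, -6) and (2, -6)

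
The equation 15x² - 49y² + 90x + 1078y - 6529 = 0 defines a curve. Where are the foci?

Group the x- and y-terms: 15(x² + 6x) -49(y² - 22y) = 6529
Complete the square: 15(x + 3)² -49(y - 11)² = 6529 + 135 - 5929 = 735
Divide by 735: (x + 3)²/49 - (y - 11)²/15 = 1
Hyperbola, center (-3, 11), transverse axis horizontal; a² = 49, b² = 15.
c² = a² + b² = 49 + 15 = 64, so c = 8.
Foci lie on the horizontal axis through the center: (h ± c, k).

(-11, 11) and (5, 11)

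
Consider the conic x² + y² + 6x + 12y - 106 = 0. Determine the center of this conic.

Collect terms: (x² + 6x) + (y² + 12y) = 106
Complete the square in x and y: (x + 3)² + (y + 6)² = 106 + 9 + 36 = 151
So (x + 3)² + (y + 6)² = 151.
Circle centered at (-3, -6) with r² = 151.

(-3, -6)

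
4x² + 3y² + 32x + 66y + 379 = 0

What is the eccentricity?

e = 1/2

Group the x- and y-terms: 4(x² + 8x) + 3(y² + 22y) = -379
Complete the square: 4(x + 4)² + 3(y + 11)² = -379 + 64 + 363 = 48
Dividing both sides by 48: (x + 4)²/12 + (y + 11)²/16 = 1
Ellipse, center (-4, -11), major axis vertical; a² = 16, b² = 12.
c² = a² - b² = 4, so c = 2.
e = c/a = 2/4 = 1/2.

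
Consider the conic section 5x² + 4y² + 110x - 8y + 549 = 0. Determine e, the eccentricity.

e = √5/5

Group the x- and y-terms: 5(x² + 22x) + 4(y² - 2y) = -549
Complete the square: 5(x + 11)² + 4(y - 1)² = -549 + 605 + 4 = 60
Divide by 60: (x + 11)²/12 + (y - 1)²/15 = 1
Ellipse, center (-11, 1), major axis vertical; a² = 15, b² = 12.
c² = a² - b² = 3, so c = √3.
e = c/a = √3/√15 = √5/5.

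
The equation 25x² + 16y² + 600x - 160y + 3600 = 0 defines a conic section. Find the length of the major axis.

Collect terms: 25(x² + 24x) + 16(y² - 10y) = -3600
Completing the square gives 25(x + 12)² + 16(y - 5)² = -3600 + 3600 + 400 = 400.
Dividing both sides by 400: (x + 12)²/16 + (y - 5)²/25 = 1
Ellipse, center (-12, 5), major axis vertical; a² = 25, b² = 16.
a² = 25 so a = 5; the major axis has length 2a = 10.

10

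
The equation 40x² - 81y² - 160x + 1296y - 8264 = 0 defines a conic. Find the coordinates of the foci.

(-9, 8) and (13, 8)

Group: 40(x² - 4x) -81(y² - 16y) = 8264
Completing the square gives 40(x - 2)² -81(y - 8)² = 8264 + 160 - 5184 = 3240.
Divide through by 3240 to get (x - 2)²/81 - (y - 8)²/40 = 1.
Hyperbola, center (2, 8), transverse axis horizontal; a² = 81, b² = 40.
c² = a² + b² = 81 + 40 = 121, so c = 11.
Foci lie on the horizontal axis through the center: (h ± c, k).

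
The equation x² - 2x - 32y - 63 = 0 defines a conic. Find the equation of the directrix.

Only x is squared. Complete the square in x: (x - 1)² = 32(y + 2).
Vertex (1, -2); 4p = 32 so p = 8. Opens up.
Directrix is the horizontal line y = k − p = -2 − (8) = -10.

y = -10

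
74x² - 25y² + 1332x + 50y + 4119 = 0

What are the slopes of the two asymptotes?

Collect terms: 74(x² + 18x) -25(y² - 2y) = -4119
Complete the square: 74(x + 9)² -25(y - 1)² = -4119 + 5994 - 25 = 1850
Divide through by 1850 to get (x + 9)²/25 - (y - 1)²/74 = 1.
Hyperbola, center (-9, 1), transverse axis horizontal; a² = 25, b² = 74.
For a horizontal hyperbola the asymptotes have slope ±b/a.
Here that is ±√74/5.

√74/5 and -√74/5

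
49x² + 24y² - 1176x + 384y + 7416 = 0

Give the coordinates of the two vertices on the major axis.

Group the x- and y-terms: 49(x² - 24x) + 24(y² + 16y) = -7416
Completing the square gives 49(x - 12)² + 24(y + 8)² = -7416 + 7056 + 1536 = 1176.
Dividing both sides by 1176: (x - 12)²/24 + (y + 8)²/49 = 1
Ellipse, center (12, -8), major axis vertical; a² = 49, b² = 24.
a = 7. Vertices at (h, k ± a).

(12, -15) and (12, -1)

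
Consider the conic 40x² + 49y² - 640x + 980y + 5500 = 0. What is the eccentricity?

e = 3/7

Collect terms: 40(x² - 16x) + 49(y² + 20y) = -5500
Complete the square: 40(x - 8)² + 49(y + 10)² = -5500 + 2560 + 4900 = 1960
Divide by 1960: (x - 8)²/49 + (y + 10)²/40 = 1
Ellipse, center (8, -10), major axis horizontal; a² = 49, b² = 40.
c² = a² - b² = 9, so c = 3.
e = c/a = 3/7.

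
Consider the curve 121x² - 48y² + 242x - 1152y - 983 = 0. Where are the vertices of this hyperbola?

(-1, -23) and (-1, -1)

121(x² + 2x) -48(y² + 24y) = 983
Complete the square in x and y: 121(x + 1)² -48(y + 12)² = 983 + 121 - 6912 = -5808
Dividing both sides by -5808: (y + 12)²/121 - (x + 1)²/48 = 1
Hyperbola, center (-1, -12), transverse axis vertical; a² = 121, b² = 48.
a = 11. Vertices at (h, k ± a).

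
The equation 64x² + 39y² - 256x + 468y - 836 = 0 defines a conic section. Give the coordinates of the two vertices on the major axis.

Group: 64(x² - 4x) + 39(y² + 12y) = 836
Complete the square in x and y: 64(x - 2)² + 39(y + 6)² = 836 + 256 + 1404 = 2496
Divide through by 2496 to get (x - 2)²/39 + (y + 6)²/64 = 1.
Ellipse, center (2, -6), major axis vertical; a² = 64, b² = 39.
a = 8. Vertices at (h, k ± a).

(2, -14) and (2, 2)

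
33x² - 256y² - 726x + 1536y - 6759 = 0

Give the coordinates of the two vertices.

(-5, 3) and (27, 3)

33(x² - 22x) -256(y² - 6y) = 6759
Complete the square in x and y: 33(x - 11)² -256(y - 3)² = 6759 + 3993 - 2304 = 8448
Divide through by 8448 to get (x - 11)²/256 - (y - 3)²/33 = 1.
Hyperbola, center (11, 3), transverse axis horizontal; a² = 256, b² = 33.
a = 16. Vertices at (h ± a, k).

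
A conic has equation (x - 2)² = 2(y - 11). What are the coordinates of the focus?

(2, 23/2)

Vertex (2, 11); 4p = 2 so p = 1/2. Opens up.
Focus is p units from the vertex along the axis: (h, k + p).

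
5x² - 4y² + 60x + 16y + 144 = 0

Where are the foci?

(-9, 2) and (-3, 2)

5(x² + 12x) -4(y² - 4y) = -144
5(x + 6)² -4(y - 2)² = -144 + 180 - 16 = 20
Divide by 20: (x + 6)²/4 - (y - 2)²/5 = 1
Hyperbola, center (-6, 2), transverse axis horizontal; a² = 4, b² = 5.
c² = a² + b² = 4 + 5 = 9, so c = 3.
Foci lie on the horizontal axis through the center: (h ± c, k).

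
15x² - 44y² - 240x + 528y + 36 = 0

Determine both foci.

(8, 6 - √59) and (8, 6 + √59)

Collect terms: 15(x² - 16x) -44(y² - 12y) = -36
Complete the square in x and y: 15(x - 8)² -44(y - 6)² = -36 + 960 - 1584 = -660
Divide through by -660 to get (y - 6)²/15 - (x - 8)²/44 = 1.
Hyperbola, center (8, 6), transverse axis vertical; a² = 15, b² = 44.
c² = a² + b² = 15 + 44 = 59, so c = √59.
Foci lie on the vertical axis through the center: (h, k ± c).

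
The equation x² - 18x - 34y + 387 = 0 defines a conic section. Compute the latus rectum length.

34

Only x is squared. Complete the square in x: (x - 9)² = 34(y - 9).
Vertex (9, 9); 4p = 34 so p = 17/2. Opens up.
Latus rectum length = |4p| = 34.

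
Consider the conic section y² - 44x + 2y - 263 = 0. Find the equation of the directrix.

Only y is squared. Complete the square in y: (y + 1)² = 44(x + 6).
Vertex (-6, -1); 4p = 44 so p = 11. Opens right.
Directrix is the vertical line x = h − p = -6 − (11) = -17.

x = -17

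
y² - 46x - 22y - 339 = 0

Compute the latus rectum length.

46

Only y is squared. Complete the square in y: (y - 11)² = 46(x + 10).
Vertex (-10, 11); 4p = 46 so p = 23/2. Opens right.
Latus rectum length = |4p| = 46.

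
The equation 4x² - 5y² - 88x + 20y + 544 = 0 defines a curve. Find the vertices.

Rearranging, 4(x² - 22x) -5(y² - 4y) = -544.
Completing the square gives 4(x - 11)² -5(y - 2)² = -544 + 484 - 20 = -80.
Divide by -80: (y - 2)²/16 - (x - 11)²/20 = 1
Hyperbola, center (11, 2), transverse axis vertical; a² = 16, b² = 20.
a = 4. Vertices at (h, k ± a).

(11, -2) and (11, 6)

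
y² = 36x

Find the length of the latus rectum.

36

Vertex (0, 0); 4p = 36 so p = 9. Opens right.
Latus rectum length = |4p| = 36.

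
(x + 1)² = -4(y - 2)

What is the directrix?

y = 3

Vertex (-1, 2); 4p = -4 so p = -1. Opens down.
Directrix is the horizontal line y = k − p = 2 − (-1) = 3.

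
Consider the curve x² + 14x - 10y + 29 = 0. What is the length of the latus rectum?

10

Only x is squared. Complete the square in x: (x + 7)² = 10(y + 2).
Vertex (-7, -2); 4p = 10 so p = 5/2. Opens up.
Latus rectum length = |4p| = 10.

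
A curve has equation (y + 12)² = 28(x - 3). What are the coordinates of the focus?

Vertex (3, -12); 4p = 28 so p = 7. Opens right.
Focus is p units from the vertex along the axis: (h + p, k).

(10, -12)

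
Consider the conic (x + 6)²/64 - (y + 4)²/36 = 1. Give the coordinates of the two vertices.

(-14, -4) and (2, -4)

Center (-6, -4). The positive term is the x-term, so the transverse axis is horizontal; a² = 64, b² = 36.
a = 8. Vertices at (h ± a, k).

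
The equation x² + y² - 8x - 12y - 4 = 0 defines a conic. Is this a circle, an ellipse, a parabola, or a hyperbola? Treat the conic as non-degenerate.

No xy term. Coefficients of x² and y² are A = 1, C = 1.
A = C (same sign) ⇒ circle.

circle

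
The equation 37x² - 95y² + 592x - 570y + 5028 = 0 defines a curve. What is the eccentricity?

Rearranging, 37(x² + 16x) -95(y² + 6y) = -5028.
Completing the square gives 37(x + 8)² -95(y + 3)² = -5028 + 2368 - 855 = -3515.
Dividing both sides by -3515: (y + 3)²/37 - (x + 8)²/95 = 1
Hyperbola, center (-8, -3), transverse axis vertical; a² = 37, b² = 95.
c² = a² + b² = 132, so c = 2√33.
e = c/a = 2√33/√37 = 2√1221/37.

e = 2√1221/37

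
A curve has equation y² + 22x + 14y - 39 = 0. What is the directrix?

Only y is squared. Complete the square in y: (y + 7)² = -22(x - 4).
Vertex (4, -7); 4p = -22 so p = -11/2. Opens left.
Directrix is the vertical line x = h − p = 4 − (-11/2) = 19/2.

x = 19/2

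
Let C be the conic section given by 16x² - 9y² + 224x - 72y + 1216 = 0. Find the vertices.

(-7, -12) and (-7, 4)

Rearranging, 16(x² + 14x) -9(y² + 8y) = -1216.
16(x + 7)² -9(y + 4)² = -1216 + 784 - 144 = -576
Dividing both sides by -576: (y + 4)²/64 - (x + 7)²/36 = 1
Hyperbola, center (-7, -4), transverse axis vertical; a² = 64, b² = 36.
a = 8. Vertices at (h, k ± a).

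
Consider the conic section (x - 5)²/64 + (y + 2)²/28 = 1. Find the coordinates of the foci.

Center (5, -2). The larger denominator 64 sits under the x-term, so the major axis is horizontal; a² = 64, b² = 28.
c² = a² - b² = 64 - 28 = 36, so c = 6.
Foci lie on the horizontal axis through the center: (h ± c, k).

(-1, -2) and (11, -2)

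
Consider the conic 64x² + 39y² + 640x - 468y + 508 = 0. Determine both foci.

(-5, 1) and (-5, 11)

Group: 64(x² + 10x) + 39(y² - 12y) = -508
Complete the square in x and y: 64(x + 5)² + 39(y - 6)² = -508 + 1600 + 1404 = 2496
Divide through by 2496 to get (x + 5)²/39 + (y - 6)²/64 = 1.
Ellipse, center (-5, 6), major axis vertical; a² = 64, b² = 39.
c² = a² - b² = 64 - 39 = 25, so c = 5.
Foci lie on the vertical axis through the center: (h, k ± c).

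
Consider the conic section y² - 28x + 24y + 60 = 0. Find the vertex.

(-3, -12)

Only y is squared. Complete the square in y: (y + 12)² = 28(x + 3).
Vertex (-3, -12); 4p = 28 so p = 7. Opens right.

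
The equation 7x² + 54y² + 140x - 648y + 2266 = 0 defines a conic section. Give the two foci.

Rearranging, 7(x² + 20x) + 54(y² - 12y) = -2266.
Complete the square in x and y: 7(x + 10)² + 54(y - 6)² = -2266 + 700 + 1944 = 378
Divide by 378: (x + 10)²/54 + (y - 6)²/7 = 1
Ellipse, center (-10, 6), major axis horizontal; a² = 54, b² = 7.
c² = a² - b² = 54 - 7 = 47, so c = √47.
Foci lie on the horizontal axis through the center: (h ± c, k).

(-10 - √47, 6) and (-10 + √47, 6)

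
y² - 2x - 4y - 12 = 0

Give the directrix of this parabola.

Only y is squared. Complete the square in y: (y - 2)² = 2(x + 8).
Vertex (-8, 2); 4p = 2 so p = 1/2. Opens right.
Directrix is the vertical line x = h − p = -8 − (1/2) = -17/2.

x = -17/2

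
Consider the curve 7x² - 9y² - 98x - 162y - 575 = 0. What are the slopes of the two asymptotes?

√7/3 and -√7/3

Group the x- and y-terms: 7(x² - 14x) -9(y² + 18y) = 575
Complete the square: 7(x - 7)² -9(y + 9)² = 575 + 343 - 729 = 189
Divide by 189: (x - 7)²/27 - (y + 9)²/21 = 1
Hyperbola, center (7, -9), transverse axis horizontal; a² = 27, b² = 21.
For a horizontal hyperbola the asymptotes have slope ±b/a.
Here that is ±√21/3√3 = ±√7/3.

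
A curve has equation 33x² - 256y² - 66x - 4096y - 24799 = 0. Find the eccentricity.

Collect terms: 33(x² - 2x) -256(y² + 16y) = 24799
Completing the square gives 33(x - 1)² -256(y + 8)² = 24799 + 33 - 16384 = 8448.
Divide by 8448: (x - 1)²/256 - (y + 8)²/33 = 1
Hyperbola, center (1, -8), transverse axis horizontal; a² = 256, b² = 33.
c² = a² + b² = 289, so c = 17.
e = c/a = 17/16.

e = 17/16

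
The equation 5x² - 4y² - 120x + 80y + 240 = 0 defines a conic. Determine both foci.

Group the x- and y-terms: 5(x² - 24x) -4(y² - 20y) = -240
5(x - 12)² -4(y - 10)² = -240 + 720 - 400 = 80
Divide by 80: (x - 12)²/16 - (y - 10)²/20 = 1
Hyperbola, center (12, 10), transverse axis horizontal; a² = 16, b² = 20.
c² = a² + b² = 16 + 20 = 36, so c = 6.
Foci lie on the horizontal axis through the center: (h ± c, k).

(6, 10) and (18, 10)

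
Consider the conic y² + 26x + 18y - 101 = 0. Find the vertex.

Only y is squared. Complete the square in y: (y + 9)² = -26(x - 7).
Vertex (7, -9); 4p = -26 so p = -13/2. Opens left.

(7, -9)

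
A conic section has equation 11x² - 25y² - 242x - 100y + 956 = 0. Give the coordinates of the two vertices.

(6, -2) and (16, -2)

Rearranging, 11(x² - 22x) -25(y² + 4y) = -956.
Complete the square: 11(x - 11)² -25(y + 2)² = -956 + 1331 - 100 = 275
Divide through by 275 to get (x - 11)²/25 - (y + 2)²/11 = 1.
Hyperbola, center (11, -2), transverse axis horizontal; a² = 25, b² = 11.
a = 5. Vertices at (h ± a, k).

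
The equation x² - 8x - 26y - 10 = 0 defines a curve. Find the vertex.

Only x is squared. Complete the square in x: (x - 4)² = 26(y + 1).
Vertex (4, -1); 4p = 26 so p = 13/2. Opens up.

(4, -1)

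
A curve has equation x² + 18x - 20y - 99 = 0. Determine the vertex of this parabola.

Only x is squared. Complete the square in x: (x + 9)² = 20(y + 9).
Vertex (-9, -9); 4p = 20 so p = 5. Opens up.

(-9, -9)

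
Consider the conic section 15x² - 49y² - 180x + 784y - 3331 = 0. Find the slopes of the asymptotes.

Rearranging, 15(x² - 12x) -49(y² - 16y) = 3331.
15(x - 6)² -49(y - 8)² = 3331 + 540 - 3136 = 735
Divide through by 735 to get (x - 6)²/49 - (y - 8)²/15 = 1.
Hyperbola, center (6, 8), transverse axis horizontal; a² = 49, b² = 15.
For a horizontal hyperbola the asymptotes have slope ±b/a.
Here that is ±√15/7.

√15/7 and -√15/7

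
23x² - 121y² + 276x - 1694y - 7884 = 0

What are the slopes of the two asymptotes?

Group: 23(x² + 12x) -121(y² + 14y) = 7884
Completing the square gives 23(x + 6)² -121(y + 7)² = 7884 + 828 - 5929 = 2783.
Divide by 2783: (x + 6)²/121 - (y + 7)²/23 = 1
Hyperbola, center (-6, -7), transverse axis horizontal; a² = 121, b² = 23.
For a horizontal hyperbola the asymptotes have slope ±b/a.
Here that is ±√23/11.

√23/11 and -√23/11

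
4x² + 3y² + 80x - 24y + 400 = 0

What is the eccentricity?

Group the x- and y-terms: 4(x² + 20x) + 3(y² - 8y) = -400
Completing the square gives 4(x + 10)² + 3(y - 4)² = -400 + 400 + 48 = 48.
Divide by 48: (x + 10)²/12 + (y - 4)²/16 = 1
Ellipse, center (-10, 4), major axis vertical; a² = 16, b² = 12.
c² = a² - b² = 4, so c = 2.
e = c/a = 2/4 = 1/2.

e = 1/2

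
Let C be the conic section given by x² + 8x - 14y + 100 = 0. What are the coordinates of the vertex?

Only x is squared. Complete the square in x: (x + 4)² = 14(y - 6).
Vertex (-4, 6); 4p = 14 so p = 7/2. Opens up.

(-4, 6)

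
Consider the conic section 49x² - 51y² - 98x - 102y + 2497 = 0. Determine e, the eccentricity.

Group the x- and y-terms: 49(x² - 2x) -51(y² + 2y) = -2497
Complete the square in x and y: 49(x - 1)² -51(y + 1)² = -2497 + 49 - 51 = -2499
Divide through by -2499 to get (y + 1)²/49 - (x - 1)²/51 = 1.
Hyperbola, center (1, -1), transverse axis vertical; a² = 49, b² = 51.
c² = a² + b² = 100, so c = 10.
e = c/a = 10/7.

e = 10/7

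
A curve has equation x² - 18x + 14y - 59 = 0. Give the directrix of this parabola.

Only x is squared. Complete the square in x: (x - 9)² = -14(y - 10).
Vertex (9, 10); 4p = -14 so p = -7/2. Opens down.
Directrix is the horizontal line y = k − p = 10 − (-7/2) = 27/2.

y = 27/2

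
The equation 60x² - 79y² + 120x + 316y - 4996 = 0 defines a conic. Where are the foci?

(-1 - √139, 2) and (-1 + √139, 2)

Group: 60(x² + 2x) -79(y² - 4y) = 4996
60(x + 1)² -79(y - 2)² = 4996 + 60 - 316 = 4740
Divide through by 4740 to get (x + 1)²/79 - (y - 2)²/60 = 1.
Hyperbola, center (-1, 2), transverse axis horizontal; a² = 79, b² = 60.
c² = a² + b² = 79 + 60 = 139, so c = √139.
Foci lie on the horizontal axis through the center: (h ± c, k).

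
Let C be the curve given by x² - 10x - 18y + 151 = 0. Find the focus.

Only x is squared. Complete the square in x: (x - 5)² = 18(y - 7).
Vertex (5, 7); 4p = 18 so p = 9/2. Opens up.
Focus is p units from the vertex along the axis: (h, k + p).

(5, 23/2)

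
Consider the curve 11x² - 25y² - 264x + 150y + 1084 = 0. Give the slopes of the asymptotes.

Collect terms: 11(x² - 24x) -25(y² - 6y) = -1084
Complete the square: 11(x - 12)² -25(y - 3)² = -1084 + 1584 - 225 = 275
Dividing both sides by 275: (x - 12)²/25 - (y - 3)²/11 = 1
Hyperbola, center (12, 3), transverse axis horizontal; a² = 25, b² = 11.
For a horizontal hyperbola the asymptotes have slope ±b/a.
Here that is ±√11/5.

√11/5 and -√11/5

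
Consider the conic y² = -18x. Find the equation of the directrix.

Vertex (0, 0); 4p = -18 so p = -9/2. Opens left.
Directrix is the vertical line x = h − p = 0 − (-9/2) = 9/2.

x = 9/2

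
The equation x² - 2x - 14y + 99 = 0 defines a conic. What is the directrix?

Only x is squared. Complete the square in x: (x - 1)² = 14(y - 7).
Vertex (1, 7); 4p = 14 so p = 7/2. Opens up.
Directrix is the horizontal line y = k − p = 7 − (7/2) = 7/2.

y = 7/2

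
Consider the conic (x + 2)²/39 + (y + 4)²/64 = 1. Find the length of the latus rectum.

Center (-2, -4). The larger denominator 64 sits under the y-term, so the major axis is vertical; a² = 64, b² = 39.
Latus rectum length = 2b²/a = 2·39/8 = 39/4.

39/4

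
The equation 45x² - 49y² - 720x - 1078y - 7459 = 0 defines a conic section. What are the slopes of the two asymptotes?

3√5/7 and -3√5/7

Rearranging, 45(x² - 16x) -49(y² + 22y) = 7459.
Complete the square: 45(x - 8)² -49(y + 11)² = 7459 + 2880 - 5929 = 4410
Divide through by 4410 to get (x - 8)²/98 - (y + 11)²/90 = 1.
Hyperbola, center (8, -11), transverse axis horizontal; a² = 98, b² = 90.
For a horizontal hyperbola the asymptotes have slope ±b/a.
Here that is ±3√10/7√2 = ±3√5/7.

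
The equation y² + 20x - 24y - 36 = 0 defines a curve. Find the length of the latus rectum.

Only y is squared. Complete the square in y: (y - 12)² = -20(x - 9).
Vertex (9, 12); 4p = -20 so p = -5. Opens left.
Latus rectum length = |4p| = 20.

20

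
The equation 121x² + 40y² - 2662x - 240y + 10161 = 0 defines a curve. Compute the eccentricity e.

121(x² - 22x) + 40(y² - 6y) = -10161
Complete the square: 121(x - 11)² + 40(y - 3)² = -10161 + 14641 + 360 = 4840
Divide through by 4840 to get (x - 11)²/40 + (y - 3)²/121 = 1.
Ellipse, center (11, 3), major axis vertical; a² = 121, b² = 40.
c² = a² - b² = 81, so c = 9.
e = c/a = 9/11.

e = 9/11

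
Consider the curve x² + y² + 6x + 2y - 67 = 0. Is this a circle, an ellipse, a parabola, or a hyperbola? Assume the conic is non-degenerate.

circle

No xy term. Coefficients of x² and y² are A = 1, C = 1.
A = C (same sign) ⇒ circle.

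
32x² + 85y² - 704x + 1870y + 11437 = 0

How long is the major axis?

2√85

Group the x- and y-terms: 32(x² - 22x) + 85(y² + 22y) = -11437
Complete the square: 32(x - 11)² + 85(y + 11)² = -11437 + 3872 + 10285 = 2720
Dividing both sides by 2720: (x - 11)²/85 + (y + 11)²/32 = 1
Ellipse, center (11, -11), major axis horizontal; a² = 85, b² = 32.
a² = 85 so a = √85; the major axis has length 2a = 2√85.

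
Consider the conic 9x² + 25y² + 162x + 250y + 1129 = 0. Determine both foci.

9(x² + 18x) + 25(y² + 10y) = -1129
9(x + 9)² + 25(y + 5)² = -1129 + 729 + 625 = 225
Divide through by 225 to get (x + 9)²/25 + (y + 5)²/9 = 1.
Ellipse, center (-9, -5), major axis horizontal; a² = 25, b² = 9.
c² = a² - b² = 25 - 9 = 16, so c = 4.
Foci lie on the horizontal axis through the center: (h ± c, k).

(-13, -5) and (-5, -5)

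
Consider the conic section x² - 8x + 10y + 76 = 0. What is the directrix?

y = -7/2

Only x is squared. Complete the square in x: (x - 4)² = -10(y + 6).
Vertex (4, -6); 4p = -10 so p = -5/2. Opens down.
Directrix is the horizontal line y = k − p = -6 − (-5/2) = -7/2.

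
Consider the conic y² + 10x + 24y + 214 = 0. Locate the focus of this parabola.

Only y is squared. Complete the square in y: (y + 12)² = -10(x + 7).
Vertex (-7, -12); 4p = -10 so p = -5/2. Opens left.
Focus is p units from the vertex along the axis: (h + p, k).

(-19/2, -12)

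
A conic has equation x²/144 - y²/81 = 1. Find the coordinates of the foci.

(-15, 0) and (15, 0)

Center (0, 0). The positive term is the x-term, so the transverse axis is horizontal; a² = 144, b² = 81.
c² = a² + b² = 144 + 81 = 225, so c = 15.
Foci lie on the horizontal axis through the center: (h ± c, k).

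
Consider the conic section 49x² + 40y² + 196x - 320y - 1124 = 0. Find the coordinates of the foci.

49(x² + 4x) + 40(y² - 8y) = 1124
Complete the square in x and y: 49(x + 2)² + 40(y - 4)² = 1124 + 196 + 640 = 1960
Divide through by 1960 to get (x + 2)²/40 + (y - 4)²/49 = 1.
Ellipse, center (-2, 4), major axis vertical; a² = 49, b² = 40.
c² = a² - b² = 49 - 40 = 9, so c = 3.
Foci lie on the vertical axis through the center: (h, k ± c).

(-2, 1) and (-2, 7)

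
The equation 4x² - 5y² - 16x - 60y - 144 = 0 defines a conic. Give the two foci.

Group: 4(x² - 4x) -5(y² + 12y) = 144
4(x - 2)² -5(y + 6)² = 144 + 16 - 180 = -20
Dividing both sides by -20: (y + 6)²/4 - (x - 2)²/5 = 1
Hyperbola, center (2, -6), transverse axis vertical; a² = 4, b² = 5.
c² = a² + b² = 4 + 5 = 9, so c = 3.
Foci lie on the vertical axis through the center: (h, k ± c).

(2, -9) and (2, -3)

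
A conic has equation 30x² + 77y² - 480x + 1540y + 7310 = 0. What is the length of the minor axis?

Group: 30(x² - 16x) + 77(y² + 20y) = -7310
Complete the square in x and y: 30(x - 8)² + 77(y + 10)² = -7310 + 1920 + 7700 = 2310
Divide by 2310: (x - 8)²/77 + (y + 10)²/30 = 1
Ellipse, center (8, -10), major axis horizontal; a² = 77, b² = 30.
b² = 30 so b = √30; the minor axis has length 2b = 2√30.

2√30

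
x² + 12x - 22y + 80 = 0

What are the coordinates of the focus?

Only x is squared. Complete the square in x: (x + 6)² = 22(y - 2).
Vertex (-6, 2); 4p = 22 so p = 11/2. Opens up.
Focus is p units from the vertex along the axis: (h, k + p).

(-6, 15/2)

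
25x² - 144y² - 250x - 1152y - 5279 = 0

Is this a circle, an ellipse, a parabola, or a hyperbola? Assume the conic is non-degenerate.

hyperbola

No xy term. Coefficients of x² and y² are A = 25, C = -144.
A and C have opposite signs ⇒ hyperbola.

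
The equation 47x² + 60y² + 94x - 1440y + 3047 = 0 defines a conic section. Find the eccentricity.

e = √195/30

Group: 47(x² + 2x) + 60(y² - 24y) = -3047
47(x + 1)² + 60(y - 12)² = -3047 + 47 + 8640 = 5640
Dividing both sides by 5640: (x + 1)²/120 + (y - 12)²/94 = 1
Ellipse, center (-1, 12), major axis horizontal; a² = 120, b² = 94.
c² = a² - b² = 26, so c = √26.
e = c/a = √26/2√30 = √195/30.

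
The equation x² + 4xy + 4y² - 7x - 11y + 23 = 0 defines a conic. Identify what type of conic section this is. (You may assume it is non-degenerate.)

A = 1, B = 4, C = 4.
Discriminant B² − 4AC = 4² − 4·1·4 = 0.
B² − 4AC = 0 ⇒ parabola.

parabola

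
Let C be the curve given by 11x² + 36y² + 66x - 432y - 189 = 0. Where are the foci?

11(x² + 6x) + 36(y² - 12y) = 189
Complete the square: 11(x + 3)² + 36(y - 6)² = 189 + 99 + 1296 = 1584
Divide by 1584: (x + 3)²/144 + (y - 6)²/44 = 1
Ellipse, center (-3, 6), major axis horizontal; a² = 144, b² = 44.
c² = a² - b² = 144 - 44 = 100, so c = 10.
Foci lie on the horizontal axis through the center: (h ± c, k).

(-13, 6) and (7, 6)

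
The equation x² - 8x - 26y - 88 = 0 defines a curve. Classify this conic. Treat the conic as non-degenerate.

parabola

No xy term. Coefficients of x² and y² are A = 1, C = 0.
Exactly one squared variable ⇒ parabola.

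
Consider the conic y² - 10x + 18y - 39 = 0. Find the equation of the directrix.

x = -29/2

Only y is squared. Complete the square in y: (y + 9)² = 10(x + 12).
Vertex (-12, -9); 4p = 10 so p = 5/2. Opens right.
Directrix is the vertical line x = h − p = -12 − (5/2) = -29/2.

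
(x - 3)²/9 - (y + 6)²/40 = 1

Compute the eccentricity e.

Center (3, -6). The positive term is the x-term, so the transverse axis is horizontal; a² = 9, b² = 40.
c² = a² + b² = 49, so c = 7.
e = c/a = 7/3.

e = 7/3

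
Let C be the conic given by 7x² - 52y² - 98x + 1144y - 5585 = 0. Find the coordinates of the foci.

Collect terms: 7(x² - 14x) -52(y² - 22y) = 5585
Completing the square gives 7(x - 7)² -52(y - 11)² = 5585 + 343 - 6292 = -364.
Divide by -364: (y - 11)²/7 - (x - 7)²/52 = 1
Hyperbola, center (7, 11), transverse axis vertical; a² = 7, b² = 52.
c² = a² + b² = 7 + 52 = 59, so c = √59.
Foci lie on the vertical axis through the center: (h, k ± c).

(7, 11 - √59) and (7, 11 + √59)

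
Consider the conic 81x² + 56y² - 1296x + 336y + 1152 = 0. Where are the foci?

(8, -8) and (8, 2)

Collect terms: 81(x² - 16x) + 56(y² + 6y) = -1152
Completing the square gives 81(x - 8)² + 56(y + 3)² = -1152 + 5184 + 504 = 4536.
Divide through by 4536 to get (x - 8)²/56 + (y + 3)²/81 = 1.
Ellipse, center (8, -3), major axis vertical; a² = 81, b² = 56.
c² = a² - b² = 81 - 56 = 25, so c = 5.
Foci lie on the vertical axis through the center: (h, k ± c).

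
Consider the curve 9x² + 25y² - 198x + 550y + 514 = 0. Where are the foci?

(-5, -11) and (27, -11)

Rearranging, 9(x² - 22x) + 25(y² + 22y) = -514.
Complete the square in x and y: 9(x - 11)² + 25(y + 11)² = -514 + 1089 + 3025 = 3600
Divide through by 3600 to get (x - 11)²/400 + (y + 11)²/144 = 1.
Ellipse, center (11, -11), major axis horizontal; a² = 400, b² = 144.
c² = a² - b² = 400 - 144 = 256, so c = 16.
Foci lie on the horizontal axis through the center: (h ± c, k).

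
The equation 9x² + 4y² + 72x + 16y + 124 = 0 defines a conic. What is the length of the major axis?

Rearranging, 9(x² + 8x) + 4(y² + 4y) = -124.
Complete the square in x and y: 9(x + 4)² + 4(y + 2)² = -124 + 144 + 16 = 36
Divide by 36: (x + 4)²/4 + (y + 2)²/9 = 1
Ellipse, center (-4, -2), major axis vertical; a² = 9, b² = 4.
a² = 9 so a = 3; the major axis has length 2a = 6.

6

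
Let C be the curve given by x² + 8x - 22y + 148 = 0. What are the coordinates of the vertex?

Only x is squared. Complete the square in x: (x + 4)² = 22(y - 6).
Vertex (-4, 6); 4p = 22 so p = 11/2. Opens up.

(-4, 6)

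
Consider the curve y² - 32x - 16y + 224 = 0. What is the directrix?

Only y is squared. Complete the square in y: (y - 8)² = 32(x - 5).
Vertex (5, 8); 4p = 32 so p = 8. Opens right.
Directrix is the vertical line x = h − p = 5 − (8) = -3.

x = -3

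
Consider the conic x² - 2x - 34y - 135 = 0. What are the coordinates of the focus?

(1, 9/2)

Only x is squared. Complete the square in x: (x - 1)² = 34(y + 4).
Vertex (1, -4); 4p = 34 so p = 17/2. Opens up.
Focus is p units from the vertex along the axis: (h, k + p).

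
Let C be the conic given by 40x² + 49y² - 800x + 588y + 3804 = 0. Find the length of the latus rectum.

80/7

Group: 40(x² - 20x) + 49(y² + 12y) = -3804
Completing the square gives 40(x - 10)² + 49(y + 6)² = -3804 + 4000 + 1764 = 1960.
Divide by 1960: (x - 10)²/49 + (y + 6)²/40 = 1
Ellipse, center (10, -6), major axis horizontal; a² = 49, b² = 40.
Latus rectum length = 2b²/a = 2·40/7 = 80/7.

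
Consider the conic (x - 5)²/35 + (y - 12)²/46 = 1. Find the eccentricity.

e = √506/46

Center (5, 12). The larger denominator 46 sits under the y-term, so the major axis is vertical; a² = 46, b² = 35.
c² = a² - b² = 11, so c = √11.
e = c/a = √11/√46 = √506/46.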